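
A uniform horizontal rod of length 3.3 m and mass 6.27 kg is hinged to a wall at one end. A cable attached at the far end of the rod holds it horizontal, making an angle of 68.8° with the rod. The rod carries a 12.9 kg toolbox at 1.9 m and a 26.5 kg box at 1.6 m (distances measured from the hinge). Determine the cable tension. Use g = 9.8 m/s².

T ≈ 246 N

Choose the hinge as the axis so the unknown hinge reaction has zero arm there.
Beam weight: 6.27 × 9.8 = 61.45 N down at 1.65 m → arm 1.65 m, τ = 61.45 × 1.65 = 101.4 N·m clockwise.
Toolbox: 12.9 × 9.8 = 126.4 N down at 1.9 m → arm 1.9 m, τ = 126.4 × 1.9 = 240.2 N·m clockwise.
Box: 26.5 × 9.8 = 259.7 N down at 1.6 m → arm 1.6 m, τ = 259.7 × 1.6 = 415.5 N·m clockwise.
Total clockwise load moment = 757.1 N·m.
The cable tension T acts at 3.3 m; only its component perpendicular to the rod, T sinθ, produces torque. sin 68.8° = 0.9323.
Setting net torque to zero: T × 3.3 × 0.9323 = 757.1 → T = 757.1 / 3.077 = 246 N.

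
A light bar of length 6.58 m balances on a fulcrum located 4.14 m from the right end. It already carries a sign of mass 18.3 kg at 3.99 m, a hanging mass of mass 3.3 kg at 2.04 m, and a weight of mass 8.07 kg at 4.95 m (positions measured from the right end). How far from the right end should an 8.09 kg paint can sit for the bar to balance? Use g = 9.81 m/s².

Choose the fulcrum (at 4.14 m from the right end) as the axis so the support reaction has zero arm there.
Sign: 18.3 × 9.81 = 179.5 N down at 3.99 m → arm 0.15 m, τ = 179.5 × 0.15 = 26.93 N·m clockwise.
Hanging mass: 3.3 × 9.81 = 32.37 N down at 2.04 m → arm 2.1 m, τ = 32.37 × 2.1 = 67.98 N·m clockwise.
Weight: 8.07 × 9.81 = 79.17 N down at 4.95 m → arm 0.81 m, τ = 79.17 × 0.81 = 64.13 N·m counterclockwise.
Net moment of existing loads = 30.78 N·m clockwise.
The paint can weighs 8.09 × 9.81 = 79.36 N and must supply an equal counterclockwise moment, so its lever arm about the fulcrum is 30.78 / 79.36 = 0.388 m.
That puts it at 4.14 + 0.388 = 4.53 m from the right end.

x ≈ 4.53 m from the right end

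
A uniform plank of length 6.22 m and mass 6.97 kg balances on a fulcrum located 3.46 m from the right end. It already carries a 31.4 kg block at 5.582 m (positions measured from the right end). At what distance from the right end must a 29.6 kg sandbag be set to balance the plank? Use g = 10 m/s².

x ≈ 1.29 m from the right end

Choose the fulcrum (at 3.46 m from the right end) as the axis so the support reaction has zero arm there.
Beam weight: 6.97 × 10 = 69.7 N down at 3.11 m → arm 0.35 m, τ = 69.7 × 0.35 = 24.39 N·m clockwise.
Block: 31.4 × 10 = 314 N down at 5.582 m → arm 2.122 m, τ = 314 × 2.122 = 666.3 N·m counterclockwise.
Net moment of existing loads = 641.9 N·m counterclockwise.
The sandbag weighs 29.6 × 10 = 296 N and must supply an equal clockwise moment, so its lever arm about the fulcrum is 641.9 / 296 = 2.17 m.
That puts it at 3.46 − 2.17 = 1.29 m from the right end.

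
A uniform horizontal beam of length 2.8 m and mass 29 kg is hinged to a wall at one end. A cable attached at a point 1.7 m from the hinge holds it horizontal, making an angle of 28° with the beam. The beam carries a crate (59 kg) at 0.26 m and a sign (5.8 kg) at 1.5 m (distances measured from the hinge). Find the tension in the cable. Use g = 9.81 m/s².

T ≈ 795 N

About the hinge:
Beam weight: 29 × 9.81 = 284.5 N down at 1.4 m → arm 1.4 m, τ = 284.5 × 1.4 = 398.3 N·m clockwise.
Crate: 59 × 9.81 = 578.8 N down at 0.26 m → arm 0.26 m, τ = 578.8 × 0.26 = 150.5 N·m clockwise.
Sign: 5.8 × 9.81 = 56.9 N down at 1.5 m → arm 1.5 m, τ = 56.9 × 1.5 = 85.35 N·m clockwise.
Total clockwise load moment = 634.1 N·m.
The cable tension T acts at 1.7 m; only its component perpendicular to the beam, T sinθ, produces torque. sin 28° = 0.4695.
For rotational equilibrium, T × 1.7 × 0.4695 = 634.1, so T = 634.1 / 0.7981 = 795 N.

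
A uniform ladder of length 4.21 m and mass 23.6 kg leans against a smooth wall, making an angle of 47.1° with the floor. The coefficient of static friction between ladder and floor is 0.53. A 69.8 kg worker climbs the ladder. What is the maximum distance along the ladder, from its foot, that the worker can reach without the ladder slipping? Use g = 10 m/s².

d ≈ 2.5 m

Sum moments about the foot of the ladder (the floor normal and friction both act there and drop out).
Ladder weight 23.6×10 = 236 N acts at 2.105 m along the ladder; its horizontal arm is 2.105·cos47.1° = 1.433 m → τ = 338.2 N·m clockwise.
Worker weight 69.8×10 = 698 N at distance d → arm d·cos47.1° → τ = 698·d·0.6807 clockwise.
Wall normal N at the top has arm L sinθ = 3.084 m counterclockwise, so Στ = 0 gives N·3.084 = 338.2 + 475.1·d.
ΣFy = 0 ⇒ N_floor = 934 N, so the maximum friction is μ_s·N_floor = 0.53×934 = 495 N. ΣFx = 0 ⇒ N_wall = f, so at the slipping point N = 495 N.
Substituting: 495×3.084 = 338.2 + 475.1·d ⇒ d = (1527 − 338.2) / 475.1 = 2.5 m.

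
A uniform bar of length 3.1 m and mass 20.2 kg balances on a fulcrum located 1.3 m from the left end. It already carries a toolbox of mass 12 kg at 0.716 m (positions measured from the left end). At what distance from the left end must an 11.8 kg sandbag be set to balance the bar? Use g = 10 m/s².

x ≈ 1.47 m from the left end

About the fulcrum (at 1.3 m from the left end):
Beam weight: 20.2 × 10 = 202 N down at 1.55 m → arm 0.25 m, τ = 202 × 0.25 = 50.5 N·m clockwise.
Toolbox: 12 × 10 = 120 N down at 0.716 m → arm 0.584 m, τ = 120 × 0.584 = 70.08 N·m counterclockwise.
Net moment of existing loads = 19.58 N·m counterclockwise.
The sandbag weighs 11.8 × 10 = 118 N and must supply an equal clockwise moment, so its lever arm about the fulcrum is 19.58 / 118 = 0.166 m.
That puts it at 1.3 + 0.166 = 1.47 m from the left end.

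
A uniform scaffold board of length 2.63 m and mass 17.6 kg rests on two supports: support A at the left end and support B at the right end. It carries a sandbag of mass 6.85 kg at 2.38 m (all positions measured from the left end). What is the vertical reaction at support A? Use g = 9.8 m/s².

R_A ≈ 92.6 N

Taking torques about support B:
Beam weight: 17.6 × 9.8 = 172.5 N down at 1.315 m → arm 1.315 m, τ = 172.5 × 1.315 = 226.8 N·m counterclockwise.
Sandbag: 6.85 × 9.8 = 67.13 N down at 2.38 m → arm 0.25 m, τ = 67.13 × 0.25 = 16.78 N·m counterclockwise.
Net load moment about support B = 243.6 N·m counterclockwise.
Reaction R at support A is upward at 0 m, arm 2.63 m → moment R × 2.63 clockwise.
Balancing moments: R × 2.63 = 243.6, giving R = 92.6 N.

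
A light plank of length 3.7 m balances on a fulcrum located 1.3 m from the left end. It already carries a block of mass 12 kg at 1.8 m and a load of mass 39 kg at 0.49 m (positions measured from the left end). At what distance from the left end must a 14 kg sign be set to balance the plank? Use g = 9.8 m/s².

x ≈ 3.13 m from the left end

Take moments about the fulcrum (at 1.3 m from the left end).
Block: 12 × 9.8 = 117.6 N down at 1.8 m → arm 0.5 m, τ = 117.6 × 0.5 = 58.8 N·m clockwise.
Load: 39 × 9.8 = 382.2 N down at 0.49 m → arm 0.81 m, τ = 382.2 × 0.81 = 309.6 N·m counterclockwise.
Net moment of existing loads = 250.8 N·m counterclockwise.
The sign weighs 14 × 9.8 = 137.2 N and must supply an equal clockwise moment, so its lever arm about the fulcrum is 250.8 / 137.2 = 1.83 m.
That puts it at 1.3 + 1.83 = 3.13 m from the left end.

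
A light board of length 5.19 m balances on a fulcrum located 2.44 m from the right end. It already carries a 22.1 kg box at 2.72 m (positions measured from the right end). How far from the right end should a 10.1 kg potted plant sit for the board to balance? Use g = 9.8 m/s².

Choose the fulcrum (at 2.44 m from the right end) as the axis so the support reaction has zero arm there.
Box: 22.1 × 9.8 = 216.6 N down at 2.72 m → arm 0.28 m, τ = 216.6 × 0.28 = 60.65 N·m counterclockwise.
Net moment of existing loads = 60.65 N·m counterclockwise.
The potted plant weighs 10.1 × 9.8 = 98.98 N and must supply an equal clockwise moment, so its lever arm about the fulcrum is 60.65 / 98.98 = 0.613 m.
That puts it at 2.44 − 0.613 = 1.83 m from the right end.

x ≈ 1.83 m from the right end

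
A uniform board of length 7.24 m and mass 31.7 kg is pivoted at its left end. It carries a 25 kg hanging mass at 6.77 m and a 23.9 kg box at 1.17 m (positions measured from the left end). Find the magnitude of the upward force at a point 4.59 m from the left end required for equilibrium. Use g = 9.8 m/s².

Take moments about the left end.
Beam weight: 31.7 × 9.8 = 310.7 N down at 3.62 m → arm 3.62 m, τ = 310.7 × 3.62 = 1125 N·m clockwise.
Hanging mass: 25 × 9.8 = 245 N down at 6.77 m → arm 6.77 m, τ = 245 × 6.77 = 1659 N·m clockwise.
Box: 23.9 × 9.8 = 234.2 N down at 1.17 m → arm 1.17 m, τ = 234.2 × 1.17 = 274 N·m clockwise.
Net moment of the loads = 3058 N·m clockwise.
The upward force F acts at a point 4.59 m from the left end, arm 4.59 m, giving F × 4.59 counterclockwise.
For rotational equilibrium, F × 4.59 = 3058, so F = 3058 / 4.59 = 666 N.

F ≈ 666 N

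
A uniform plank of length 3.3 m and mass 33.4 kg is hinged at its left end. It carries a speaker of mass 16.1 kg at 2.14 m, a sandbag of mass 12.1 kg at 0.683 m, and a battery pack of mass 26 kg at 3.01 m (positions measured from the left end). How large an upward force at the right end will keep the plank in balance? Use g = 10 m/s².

About the left end:
Beam weight: 33.4 × 10 = 334 N down at 1.65 m → arm 1.65 m, τ = 334 × 1.65 = 551.1 N·m clockwise.
Speaker: 16.1 × 10 = 161 N down at 2.14 m → arm 2.14 m, τ = 161 × 2.14 = 344.5 N·m clockwise.
Sandbag: 12.1 × 10 = 121 N down at 0.683 m → arm 0.683 m, τ = 121 × 0.683 = 82.64 N·m clockwise.
Battery pack: 26 × 10 = 260 N down at 3.01 m → arm 3.01 m, τ = 260 × 3.01 = 782.6 N·m clockwise.
Net moment of the loads = 1761 N·m clockwise.
The upward force F acts at the right end, arm 3.3 m, giving F × 3.3 counterclockwise.
Στ = 0 ⇒ F × 3.3 = 1761 ⇒ F = 1761 / 3.3 = 534 N.

F ≈ 534 N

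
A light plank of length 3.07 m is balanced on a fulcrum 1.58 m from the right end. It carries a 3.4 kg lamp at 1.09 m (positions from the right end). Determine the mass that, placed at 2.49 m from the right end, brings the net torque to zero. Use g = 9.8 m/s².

m ≈ 1.83 kg

Taking torques about the fulcrum (at 1.58 m from the right end):
Lamp: 3.4 × 9.8 = 33.32 N down at 1.09 m → arm 0.49 m, τ = 33.32 × 0.49 = 16.33 N·m clockwise.
Net moment of known loads = 16.33 N·m clockwise.
An unknown mass m at 2.49 m has arm 0.91 m; its moment is m·g·0.91 counterclockwise.
Setting net torque to zero: m × 9.8 × 0.91 = 16.33 → m = 16.33 / (9.8 × 0.91) = 1.83 kg.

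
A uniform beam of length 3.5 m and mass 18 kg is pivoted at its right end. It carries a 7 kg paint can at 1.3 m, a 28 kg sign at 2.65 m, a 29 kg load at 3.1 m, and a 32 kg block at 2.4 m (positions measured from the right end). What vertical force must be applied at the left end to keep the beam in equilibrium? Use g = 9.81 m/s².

Sum moments about the right end (the unknown pivot reaction has zero arm there).
Beam weight: 18 × 9.81 = 176.6 N down at 1.75 m → arm 1.75 m, τ = 176.6 × 1.75 = 309.1 N·m counterclockwise.
Paint can: 7 × 9.81 = 68.67 N down at 1.3 m → arm 1.3 m, τ = 68.67 × 1.3 = 89.27 N·m counterclockwise.
Sign: 28 × 9.81 = 274.7 N down at 2.65 m → arm 2.65 m, τ = 274.7 × 2.65 = 728 N·m counterclockwise.
Load: 29 × 9.81 = 284.5 N down at 3.1 m → arm 3.1 m, τ = 284.5 × 3.1 = 882 N·m counterclockwise.
Block: 32 × 9.81 = 313.9 N down at 2.4 m → arm 2.4 m, τ = 313.9 × 2.4 = 753.4 N·m counterclockwise.
Net moment of the loads = 2762 N·m counterclockwise.
The upward force F acts at the left end, arm 3.5 m, giving F × 3.5 clockwise.
Στ = 0 ⇒ F × 3.5 = 2762 ⇒ F = 2762 / 3.5 = 789 N.

F ≈ 789 N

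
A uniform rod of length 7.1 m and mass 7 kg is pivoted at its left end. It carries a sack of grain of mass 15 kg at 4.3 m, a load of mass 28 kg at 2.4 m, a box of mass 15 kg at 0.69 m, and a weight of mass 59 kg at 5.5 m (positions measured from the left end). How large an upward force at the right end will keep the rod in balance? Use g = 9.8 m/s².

F ≈ 678 N

Take moments about the left end.
Beam weight: 7 × 9.8 = 68.6 N down at 3.55 m → arm 3.55 m, τ = 68.6 × 3.55 = 243.5 N·m clockwise.
Sack of grain: 15 × 9.8 = 147 N down at 4.3 m → arm 4.3 m, τ = 147 × 4.3 = 632.1 N·m clockwise.
Load: 28 × 9.8 = 274.4 N down at 2.4 m → arm 2.4 m, τ = 274.4 × 2.4 = 658.6 N·m clockwise.
Box: 15 × 9.8 = 147 N down at 0.69 m → arm 0.69 m, τ = 147 × 0.69 = 101.4 N·m clockwise.
Weight: 59 × 9.8 = 578.2 N down at 5.5 m → arm 5.5 m, τ = 578.2 × 5.5 = 3180 N·m clockwise.
Net moment of the loads = 4816 N·m clockwise.
The upward force F acts at the right end, arm 7.1 m, giving F × 7.1 counterclockwise.
Setting net torque to zero: F × 7.1 = 4816 → F = 4816 / 7.1 = 678 N.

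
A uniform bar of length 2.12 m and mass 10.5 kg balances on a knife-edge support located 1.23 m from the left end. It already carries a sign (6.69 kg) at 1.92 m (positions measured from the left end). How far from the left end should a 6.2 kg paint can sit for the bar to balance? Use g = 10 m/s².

x ≈ 0.773 m from the left end

Sum moments about the knife-edge support (at 1.23 m from the left end) (the support reaction has zero arm there).
Beam weight: 10.5 × 10 = 105 N down at 1.06 m → arm 0.17 m, τ = 105 × 0.17 = 17.85 N·m counterclockwise.
Sign: 6.69 × 10 = 66.9 N down at 1.92 m → arm 0.69 m, τ = 66.9 × 0.69 = 46.16 N·m clockwise.
Net moment of existing loads = 28.31 N·m clockwise.
The paint can weighs 6.2 × 10 = 62 N and must supply an equal counterclockwise moment, so its lever arm about the knife-edge support is 28.31 / 62 = 0.457 m.
That puts it at 1.23 − 0.457 = 0.773 m from the left end.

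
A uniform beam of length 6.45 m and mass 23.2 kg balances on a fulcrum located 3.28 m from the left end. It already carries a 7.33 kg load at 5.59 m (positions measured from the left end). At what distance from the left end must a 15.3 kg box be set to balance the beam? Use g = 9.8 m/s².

Taking torques about the fulcrum (at 3.28 m from the left end):
Beam weight: 23.2 × 9.8 = 227.4 N down at 3.225 m → arm 0.055 m, τ = 227.4 × 0.055 = 12.51 N·m counterclockwise.
Load: 7.33 × 9.8 = 71.83 N down at 5.59 m → arm 2.31 m, τ = 71.83 × 2.31 = 165.9 N·m clockwise.
Net moment of existing loads = 153.4 N·m clockwise.
The box weighs 15.3 × 9.8 = 149.9 N and must supply an equal counterclockwise moment, so its lever arm about the fulcrum is 153.4 / 149.9 = 1.02 m.
That puts it at 3.28 − 1.02 = 2.26 m from the left end.

x ≈ 2.26 m from the left end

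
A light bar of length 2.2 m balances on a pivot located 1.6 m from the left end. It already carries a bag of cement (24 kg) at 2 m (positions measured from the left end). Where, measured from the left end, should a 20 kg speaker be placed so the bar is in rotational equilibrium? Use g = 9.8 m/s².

Choose the pivot (at 1.6 m from the left end) as the axis so the support reaction has zero arm there.
Bag of cement: 24 × 9.8 = 235.2 N down at 2 m → arm 0.4 m, τ = 235.2 × 0.4 = 94.08 N·m clockwise.
Net moment of existing loads = 94.08 N·m clockwise.
The speaker weighs 20 × 9.8 = 196 N and must supply an equal counterclockwise moment, so its lever arm about the pivot is 94.08 / 196 = 0.48 m.
That puts it at 1.6 − 0.48 = 1.12 m from the left end.

x ≈ 1.12 m from the left end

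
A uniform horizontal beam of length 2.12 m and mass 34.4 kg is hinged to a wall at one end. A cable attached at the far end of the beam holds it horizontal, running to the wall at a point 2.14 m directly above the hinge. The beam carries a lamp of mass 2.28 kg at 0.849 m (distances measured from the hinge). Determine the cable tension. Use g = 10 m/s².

T ≈ 255 N

Choose the hinge as the axis so the unknown hinge reaction has zero arm there.
Beam weight: 34.4 × 10 = 344 N down at 1.06 m → arm 1.06 m, τ = 344 × 1.06 = 364.6 N·m clockwise.
Lamp: 2.28 × 10 = 22.8 N down at 0.849 m → arm 0.849 m, τ = 22.8 × 0.849 = 19.36 N·m clockwise.
Total clockwise load moment = 384 N·m.
The cable tension T acts at 2.12 m; only its component perpendicular to the beam, T sinθ, produces torque. sinθ = h/√(h²+d²) = 2.14/√(2.14²+2.12²) = 0.7104.
Setting net torque to zero: T × 2.12 × 0.7104 = 384 → T = 384 / 1.506 = 255 N.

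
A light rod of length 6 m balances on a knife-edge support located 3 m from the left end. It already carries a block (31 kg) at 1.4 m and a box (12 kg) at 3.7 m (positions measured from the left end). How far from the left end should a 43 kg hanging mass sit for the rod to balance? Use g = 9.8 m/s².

x ≈ 3.96 m from the left end

About the knife-edge support (at 3 m from the left end):
Block: 31 × 9.8 = 303.8 N down at 1.4 m → arm 1.6 m, τ = 303.8 × 1.6 = 486.1 N·m counterclockwise.
Box: 12 × 9.8 = 117.6 N down at 3.7 m → arm 0.7 m, τ = 117.6 × 0.7 = 82.32 N·m clockwise.
Net moment of existing loads = 403.8 N·m counterclockwise.
The hanging mass weighs 43 × 9.8 = 421.4 N and must supply an equal clockwise moment, so its lever arm about the knife-edge support is 403.8 / 421.4 = 0.958 m.
That puts it at 3 + 0.958 = 3.96 m from the left end.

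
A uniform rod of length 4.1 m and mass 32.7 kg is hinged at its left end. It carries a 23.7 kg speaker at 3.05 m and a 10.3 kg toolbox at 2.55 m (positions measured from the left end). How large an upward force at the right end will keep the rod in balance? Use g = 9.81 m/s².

About the left end:
Beam weight: 32.7 × 9.81 = 320.8 N down at 2.05 m → arm 2.05 m, τ = 320.8 × 2.05 = 657.6 N·m clockwise.
Speaker: 23.7 × 9.81 = 232.5 N down at 3.05 m → arm 3.05 m, τ = 232.5 × 3.05 = 709.1 N·m clockwise.
Toolbox: 10.3 × 9.81 = 101 N down at 2.55 m → arm 2.55 m, τ = 101 × 2.55 = 257.5 N·m clockwise.
Net moment of the loads = 1624 N·m clockwise.
The upward force F acts at the right end, arm 4.1 m, giving F × 4.1 counterclockwise.
Balancing moments: F × 4.1 = 1624, giving F = 1624 / 4.1 = 396 N.

F ≈ 396 N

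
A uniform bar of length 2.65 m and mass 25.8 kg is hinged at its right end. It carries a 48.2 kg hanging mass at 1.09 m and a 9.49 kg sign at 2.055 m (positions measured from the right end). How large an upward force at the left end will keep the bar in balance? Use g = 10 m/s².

F ≈ 401 N

Choose the right end as the axis so the unknown pivot reaction has zero arm there.
Beam weight: 25.8 × 10 = 258 N down at 1.325 m → arm 1.325 m, τ = 258 × 1.325 = 341.8 N·m counterclockwise.
Hanging mass: 48.2 × 10 = 482 N down at 1.09 m → arm 1.09 m, τ = 482 × 1.09 = 525.4 N·m counterclockwise.
Sign: 9.49 × 10 = 94.9 N down at 2.055 m → arm 2.055 m, τ = 94.9 × 2.055 = 195 N·m counterclockwise.
Net moment of the loads = 1062 N·m counterclockwise.
The upward force F acts at the left end, arm 2.65 m, giving F × 2.65 clockwise.
Στ = 0 ⇒ F × 2.65 = 1062 ⇒ F = 1062 / 2.65 = 401 N.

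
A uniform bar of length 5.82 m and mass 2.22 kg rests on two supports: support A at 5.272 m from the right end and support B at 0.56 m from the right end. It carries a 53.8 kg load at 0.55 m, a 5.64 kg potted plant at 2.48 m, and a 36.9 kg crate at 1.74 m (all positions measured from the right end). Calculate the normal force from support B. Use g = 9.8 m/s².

R_B ≈ 843 N

Choose support A as the axis so its reaction then has zero moment arm.
Beam weight: 2.22 × 9.8 = 21.76 N down at 2.91 m → arm 2.362 m, τ = 21.76 × 2.362 = 51.4 N·m clockwise.
Load: 53.8 × 9.8 = 527.2 N down at 0.55 m → arm 4.722 m, τ = 527.2 × 4.722 = 2489 N·m clockwise.
Potted plant: 5.64 × 9.8 = 55.27 N down at 2.48 m → arm 2.792 m, τ = 55.27 × 2.792 = 154.3 N·m clockwise.
Crate: 36.9 × 9.8 = 361.6 N down at 1.74 m → arm 3.532 m, τ = 361.6 × 3.532 = 1277 N·m clockwise.
Net load moment about support A = 3972 N·m clockwise.
Reaction R at support B is upward at 0.56 m, arm 4.712 m → moment R × 4.712 counterclockwise.
Setting net torque to zero: R × 4.712 = 3972 → R = 843 N.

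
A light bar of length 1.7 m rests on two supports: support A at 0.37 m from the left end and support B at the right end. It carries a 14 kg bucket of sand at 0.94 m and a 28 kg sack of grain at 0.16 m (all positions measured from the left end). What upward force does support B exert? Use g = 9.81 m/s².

R_B ≈ 15.5 N

Sum moments about support A (its reaction then has zero moment arm).
Bucket of sand: 14 × 9.81 = 137.3 N down at 0.94 m → arm 0.57 m, τ = 137.3 × 0.57 = 78.26 N·m clockwise.
Sack of grain: 28 × 9.81 = 274.7 N down at 0.16 m → arm 0.21 m, τ = 274.7 × 0.21 = 57.69 N·m counterclockwise.
Net load moment about support A = 20.57 N·m clockwise.
Reaction R at support B is upward at 1.7 m, arm 1.33 m → moment R × 1.33 counterclockwise.
Στ = 0 ⇒ R × 1.33 = 20.57 ⇒ R = 15.5 N.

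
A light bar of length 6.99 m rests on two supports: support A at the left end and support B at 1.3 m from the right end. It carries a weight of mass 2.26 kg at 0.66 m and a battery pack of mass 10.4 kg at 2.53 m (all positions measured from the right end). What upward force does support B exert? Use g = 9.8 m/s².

About support A:
Weight: 2.26 × 9.8 = 22.15 N down at 0.66 m → arm 6.33 m, τ = 22.15 × 6.33 = 140.2 N·m clockwise.
Battery pack: 10.4 × 9.8 = 101.9 N down at 2.53 m → arm 4.46 m, τ = 101.9 × 4.46 = 454.5 N·m clockwise.
Net load moment about support A = 594.7 N·m clockwise.
Reaction R at support B is upward at 1.3 m, arm 5.69 m → moment R × 5.69 counterclockwise.
Στ = 0 ⇒ R × 5.69 = 594.7 ⇒ R = 105 N.

R_B ≈ 105 N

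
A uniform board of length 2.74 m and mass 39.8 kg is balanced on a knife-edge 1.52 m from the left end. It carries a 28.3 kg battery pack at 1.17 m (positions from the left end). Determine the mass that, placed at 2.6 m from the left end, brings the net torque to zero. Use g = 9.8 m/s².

m ≈ 14.7 kg

Sum moments about the knife-edge (at 1.52 m from the left end) (the support reaction has zero arm there).
Beam weight: 39.8 × 9.8 = 390 N down at 1.37 m → arm 0.15 m, τ = 390 × 0.15 = 58.5 N·m counterclockwise.
Battery pack: 28.3 × 9.8 = 277.3 N down at 1.17 m → arm 0.35 m, τ = 277.3 × 0.35 = 97.05 N·m counterclockwise.
Net moment of known loads = 155.6 N·m counterclockwise.
An unknown mass m at 2.6 m has arm 1.08 m; its moment is m·g·1.08 clockwise.
Setting net torque to zero: m × 9.8 × 1.08 = 155.6 → m = 155.6 / (9.8 × 1.08) = 14.7 kg.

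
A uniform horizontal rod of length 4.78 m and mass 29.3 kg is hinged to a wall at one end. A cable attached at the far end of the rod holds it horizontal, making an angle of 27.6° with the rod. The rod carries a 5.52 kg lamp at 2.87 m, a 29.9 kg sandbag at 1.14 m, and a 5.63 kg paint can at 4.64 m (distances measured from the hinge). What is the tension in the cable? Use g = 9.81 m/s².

T ≈ 647 N

Choose the hinge as the axis so the unknown hinge reaction has zero arm there.
Beam weight: 29.3 × 9.81 = 287.4 N down at 2.39 m → arm 2.39 m, τ = 287.4 × 2.39 = 686.9 N·m clockwise.
Lamp: 5.52 × 9.81 = 54.15 N down at 2.87 m → arm 2.87 m, τ = 54.15 × 2.87 = 155.4 N·m clockwise.
Sandbag: 29.9 × 9.81 = 293.3 N down at 1.14 m → arm 1.14 m, τ = 293.3 × 1.14 = 334.4 N·m clockwise.
Paint can: 5.63 × 9.81 = 55.23 N down at 4.64 m → arm 4.64 m, τ = 55.23 × 4.64 = 256.3 N·m clockwise.
Total clockwise load moment = 1433 N·m.
The cable tension T acts at 4.78 m; only its component perpendicular to the rod, T sinθ, produces torque. sin 27.6° = 0.4633.
Setting net torque to zero: T × 4.78 × 0.4633 = 1433 → T = 1433 / 2.215 = 647 N.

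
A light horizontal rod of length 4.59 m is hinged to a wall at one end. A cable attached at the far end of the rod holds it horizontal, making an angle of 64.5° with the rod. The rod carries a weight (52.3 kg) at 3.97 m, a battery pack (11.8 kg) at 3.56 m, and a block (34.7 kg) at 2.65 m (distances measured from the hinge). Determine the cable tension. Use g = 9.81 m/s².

T ≈ 809 N

Take moments about the hinge.
Weight: 52.3 × 9.81 = 513.1 N down at 3.97 m → arm 3.97 m, τ = 513.1 × 3.97 = 2037 N·m clockwise.
Battery pack: 11.8 × 9.81 = 115.8 N down at 3.56 m → arm 3.56 m, τ = 115.8 × 3.56 = 412.2 N·m clockwise.
Block: 34.7 × 9.81 = 340.4 N down at 2.65 m → arm 2.65 m, τ = 340.4 × 2.65 = 902.1 N·m clockwise.
Total clockwise load moment = 3351 N·m.
The cable tension T acts at 4.59 m; only its component perpendicular to the rod, T sinθ, produces torque. sin 64.5° = 0.9026.
For rotational equilibrium, T × 4.59 × 0.9026 = 3351, so T = 3351 / 4.143 = 809 N.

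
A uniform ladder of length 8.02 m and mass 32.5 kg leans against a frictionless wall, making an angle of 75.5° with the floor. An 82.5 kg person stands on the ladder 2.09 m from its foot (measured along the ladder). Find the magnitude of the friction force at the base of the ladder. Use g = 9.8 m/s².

f ≈ 95.7 N

Sum moments about the foot of the ladder (the floor normal and friction both act there and drop out).
Ladder weight 32.5×9.8 = 318.5 N acts at 4.01 m along the ladder; its horizontal arm is 4.01·cos75.5° = 1.004 m → τ = 319.8 N·m clockwise.
Person: 82.5×9.8 = 808.5 N at 2.09 m → arm 0.5233 m → τ = 423.1 N·m clockwise.
Wall normal N acts horizontally at the top; its moment arm is the height L sinθ = 8.02·sin75.5° = 7.765 m, counterclockwise.
Setting net torque to zero: N × 7.765 = 742.9 → N = 95.7 N.
ΣFx = 0: friction at the foot balances the wall's push, so f = N_wall = 95.7 N.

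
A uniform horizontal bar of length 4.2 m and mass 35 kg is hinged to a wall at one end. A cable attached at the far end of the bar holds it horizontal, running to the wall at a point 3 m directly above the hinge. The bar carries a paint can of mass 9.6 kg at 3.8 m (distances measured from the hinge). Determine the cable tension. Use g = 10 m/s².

T ≈ 451 N

Taking torques about the hinge:
Beam weight: 35 × 10 = 350 N down at 2.1 m → arm 2.1 m, τ = 350 × 2.1 = 735 N·m clockwise.
Paint can: 9.6 × 10 = 96 N down at 3.8 m → arm 3.8 m, τ = 96 × 3.8 = 364.8 N·m clockwise.
Total clockwise load moment = 1100 N·m.
The cable tension T acts at 4.2 m; only its component perpendicular to the bar, T sinθ, produces torque. sinθ = h/√(h²+d²) = 3/√(3²+4.2²) = 0.5812.
For rotational equilibrium, T × 4.2 × 0.5812 = 1100, so T = 1100 / 2.441 = 451 N.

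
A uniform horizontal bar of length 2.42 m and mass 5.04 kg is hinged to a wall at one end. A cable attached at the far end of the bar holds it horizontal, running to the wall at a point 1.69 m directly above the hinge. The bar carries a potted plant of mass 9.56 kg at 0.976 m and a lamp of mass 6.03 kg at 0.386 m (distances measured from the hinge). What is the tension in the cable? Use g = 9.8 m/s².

T ≈ 126 N

Sum moments about the hinge (the unknown hinge reaction has zero arm there).
Beam weight: 5.04 × 9.8 = 49.39 N down at 1.21 m → arm 1.21 m, τ = 49.39 × 1.21 = 59.76 N·m clockwise.
Potted plant: 9.56 × 9.8 = 93.69 N down at 0.976 m → arm 0.976 m, τ = 93.69 × 0.976 = 91.44 N·m clockwise.
Lamp: 6.03 × 9.8 = 59.09 N down at 0.386 m → arm 0.386 m, τ = 59.09 × 0.386 = 22.81 N·m clockwise.
Total clockwise load moment = 174 N·m.
The cable tension T acts at 2.42 m; only its component perpendicular to the bar, T sinθ, produces torque. sinθ = h/√(h²+d²) = 1.69/√(1.69²+2.42²) = 0.5726.
Setting net torque to zero: T × 2.42 × 0.5726 = 174 → T = 174 / 1.386 = 126 N.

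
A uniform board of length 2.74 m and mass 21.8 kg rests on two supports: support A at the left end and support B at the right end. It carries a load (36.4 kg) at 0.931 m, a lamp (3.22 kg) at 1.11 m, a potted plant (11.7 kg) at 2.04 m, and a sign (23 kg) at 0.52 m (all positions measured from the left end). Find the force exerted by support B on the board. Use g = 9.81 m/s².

Taking torques about support A:
Beam weight: 21.8 × 9.81 = 213.9 N down at 1.37 m → arm 1.37 m, τ = 213.9 × 1.37 = 293 N·m clockwise.
Load: 36.4 × 9.81 = 357.1 N down at 0.931 m → arm 0.931 m, τ = 357.1 × 0.931 = 332.5 N·m clockwise.
Lamp: 3.22 × 9.81 = 31.59 N down at 1.11 m → arm 1.11 m, τ = 31.59 × 1.11 = 35.06 N·m clockwise.
Potted plant: 11.7 × 9.81 = 114.8 N down at 2.04 m → arm 2.04 m, τ = 114.8 × 2.04 = 234.2 N·m clockwise.
Sign: 23 × 9.81 = 225.6 N down at 0.52 m → arm 0.52 m, τ = 225.6 × 0.52 = 117.3 N·m clockwise.
Net load moment about support A = 1012 N·m clockwise.
Reaction R at support B is upward at 2.74 m, arm 2.74 m → moment R × 2.74 counterclockwise.
Setting net torque to zero: R × 2.74 = 1012 → R = 369 N.

R_B ≈ 369 N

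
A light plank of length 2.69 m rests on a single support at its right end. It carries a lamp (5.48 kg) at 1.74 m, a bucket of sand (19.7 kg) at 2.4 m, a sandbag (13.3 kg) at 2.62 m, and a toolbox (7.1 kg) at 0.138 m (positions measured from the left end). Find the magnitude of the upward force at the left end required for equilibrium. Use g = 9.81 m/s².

F ≈ 109 N

Sum moments about the right end (the unknown pivot reaction has zero arm there).
Lamp: 5.48 × 9.81 = 53.76 N down at 1.74 m → arm 0.95 m, τ = 53.76 × 0.95 = 51.07 N·m counterclockwise.
Bucket of sand: 19.7 × 9.81 = 193.3 N down at 2.4 m → arm 0.29 m, τ = 193.3 × 0.29 = 56.06 N·m counterclockwise.
Sandbag: 13.3 × 9.81 = 130.5 N down at 2.62 m → arm 0.07 m, τ = 130.5 × 0.07 = 9.135 N·m counterclockwise.
Toolbox: 7.1 × 9.81 = 69.65 N down at 0.138 m → arm 2.552 m, τ = 69.65 × 2.552 = 177.7 N·m counterclockwise.
Net moment of the loads = 294 N·m counterclockwise.
The upward force F acts at the left end, arm 2.69 m, giving F × 2.69 clockwise.
Balancing moments: F × 2.69 = 294, giving F = 294 / 2.69 = 109 N.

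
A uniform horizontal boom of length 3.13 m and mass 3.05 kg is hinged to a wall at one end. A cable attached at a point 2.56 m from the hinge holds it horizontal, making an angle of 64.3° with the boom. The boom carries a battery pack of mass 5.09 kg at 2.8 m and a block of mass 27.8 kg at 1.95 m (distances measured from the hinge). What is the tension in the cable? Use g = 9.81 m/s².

T ≈ 311 N

About the hinge:
Beam weight: 3.05 × 9.81 = 29.92 N down at 1.565 m → arm 1.565 m, τ = 29.92 × 1.565 = 46.82 N·m clockwise.
Battery pack: 5.09 × 9.81 = 49.93 N down at 2.8 m → arm 2.8 m, τ = 49.93 × 2.8 = 139.8 N·m clockwise.
Block: 27.8 × 9.81 = 272.7 N down at 1.95 m → arm 1.95 m, τ = 272.7 × 1.95 = 531.8 N·m clockwise.
Total clockwise load moment = 718.4 N·m.
The cable tension T acts at 2.56 m; only its component perpendicular to the boom, T sinθ, produces torque. sin 64.3° = 0.9011.
Balancing moments: T × 2.56 × 0.9011 = 718.4, giving T = 718.4 / 2.307 = 311 N.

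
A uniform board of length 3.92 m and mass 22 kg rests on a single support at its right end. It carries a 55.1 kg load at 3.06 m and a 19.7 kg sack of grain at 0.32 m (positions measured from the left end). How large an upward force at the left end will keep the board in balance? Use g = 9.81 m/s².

About the right end:
Beam weight: 22 × 9.81 = 215.8 N down at 1.96 m → arm 1.96 m, τ = 215.8 × 1.96 = 423 N·m counterclockwise.
Load: 55.1 × 9.81 = 540.5 N down at 3.06 m → arm 0.86 m, τ = 540.5 × 0.86 = 464.8 N·m counterclockwise.
Sack of grain: 19.7 × 9.81 = 193.3 N down at 0.32 m → arm 3.6 m, τ = 193.3 × 3.6 = 695.9 N·m counterclockwise.
Net moment of the loads = 1584 N·m counterclockwise.
The upward force F acts at the left end, arm 3.92 m, giving F × 3.92 clockwise.
Balancing moments: F × 3.92 = 1584, giving F = 1584 / 3.92 = 404 N.

F ≈ 404 N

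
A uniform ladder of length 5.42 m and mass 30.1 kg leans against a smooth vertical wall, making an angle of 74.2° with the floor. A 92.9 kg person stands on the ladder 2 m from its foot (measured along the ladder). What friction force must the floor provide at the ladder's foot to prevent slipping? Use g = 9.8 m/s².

f ≈ 137 N

Choose the foot of the ladder as the axis so the floor normal and friction both act there and drop out.
Ladder weight 30.1×9.8 = 295 N acts at 2.71 m along the ladder; its horizontal arm is 2.71·cos74.2° = 0.7379 m → τ = 217.7 N·m clockwise.
Person: 92.9×9.8 = 910.4 N at 2 m → arm 0.5446 m → τ = 495.8 N·m clockwise.
Wall normal N acts horizontally at the top; its moment arm is the height L sinθ = 5.42·sin74.2° = 5.215 m, counterclockwise.
Balancing moments: N × 5.215 = 713.5, giving N = 137 N.
ΣFx = 0: friction at the foot balances the wall's push, so f = N_wall = 137 N.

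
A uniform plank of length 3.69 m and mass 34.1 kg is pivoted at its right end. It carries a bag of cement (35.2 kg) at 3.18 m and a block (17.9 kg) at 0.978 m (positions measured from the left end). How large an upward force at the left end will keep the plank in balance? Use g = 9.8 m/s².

F ≈ 344 N

Sum moments about the right end (the unknown pivot reaction has zero arm there).
Beam weight: 34.1 × 9.8 = 334.2 N down at 1.845 m → arm 1.845 m, τ = 334.2 × 1.845 = 616.6 N·m counterclockwise.
Bag of cement: 35.2 × 9.8 = 345 N down at 3.18 m → arm 0.51 m, τ = 345 × 0.51 = 176 N·m counterclockwise.
Block: 17.9 × 9.8 = 175.4 N down at 0.978 m → arm 2.712 m, τ = 175.4 × 2.712 = 475.7 N·m counterclockwise.
Net moment of the loads = 1268 N·m counterclockwise.
The upward force F acts at the left end, arm 3.69 m, giving F × 3.69 clockwise.
Στ = 0 ⇒ F × 3.69 = 1268 ⇒ F = 1268 / 3.69 = 344 N.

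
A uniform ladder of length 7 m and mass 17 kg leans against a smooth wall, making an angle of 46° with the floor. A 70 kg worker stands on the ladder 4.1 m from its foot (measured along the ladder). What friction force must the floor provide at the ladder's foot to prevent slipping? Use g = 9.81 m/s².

f ≈ 469 N

Sum moments about the foot of the ladder (the floor normal and friction both act there and drop out).
Ladder weight 17×9.81 = 166.8 N acts at 3.5 m along the ladder; its horizontal arm is 3.5·cos46° = 2.431 m → τ = 405.5 N·m clockwise.
Worker: 70×9.81 = 686.7 N at 4.1 m → arm 2.848 m → τ = 1956 N·m clockwise.
Wall normal N acts horizontally at the top; its moment arm is the height L sinθ = 7·sin46° = 5.035 m, counterclockwise.
Balancing moments: N × 5.035 = 2362, giving N = 469 N.
ΣFx = 0: friction at the foot balances the wall's push, so f = N_wall = 469 N.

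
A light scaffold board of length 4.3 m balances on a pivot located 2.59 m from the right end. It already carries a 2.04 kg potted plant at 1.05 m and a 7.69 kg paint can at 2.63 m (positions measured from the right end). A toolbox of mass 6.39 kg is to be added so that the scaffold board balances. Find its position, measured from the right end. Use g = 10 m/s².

x ≈ 3.03 m from the right end

Sum moments about the pivot (at 2.59 m from the right end) (the support reaction has zero arm there).
Potted plant: 2.04 × 10 = 20.4 N down at 1.05 m → arm 1.54 m, τ = 20.4 × 1.54 = 31.42 N·m clockwise.
Paint can: 7.69 × 10 = 76.9 N down at 2.63 m → arm 0.04 m, τ = 76.9 × 0.04 = 3.076 N·m counterclockwise.
Net moment of existing loads = 28.34 N·m clockwise.
The toolbox weighs 6.39 × 10 = 63.9 N and must supply an equal counterclockwise moment, so its lever arm about the pivot is 28.34 / 63.9 = 0.444 m.
That puts it at 2.59 + 0.444 = 3.03 m from the right end.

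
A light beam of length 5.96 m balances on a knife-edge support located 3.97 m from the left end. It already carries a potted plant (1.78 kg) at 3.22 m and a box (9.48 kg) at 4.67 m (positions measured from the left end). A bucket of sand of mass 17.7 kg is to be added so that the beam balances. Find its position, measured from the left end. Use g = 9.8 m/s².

Taking torques about the knife-edge support (at 3.97 m from the left end):
Potted plant: 1.78 × 9.8 = 17.44 N down at 3.22 m → arm 0.75 m, τ = 17.44 × 0.75 = 13.08 N·m counterclockwise.
Box: 9.48 × 9.8 = 92.9 N down at 4.67 m → arm 0.7 m, τ = 92.9 × 0.7 = 65.03 N·m clockwise.
Net moment of existing loads = 51.95 N·m clockwise.
The bucket of sand weighs 17.7 × 9.8 = 173.5 N and must supply an equal counterclockwise moment, so its lever arm about the knife-edge support is 51.95 / 173.5 = 0.299 m.
That puts it at 3.97 − 0.299 = 3.67 m from the left end.

x ≈ 3.67 m from the left end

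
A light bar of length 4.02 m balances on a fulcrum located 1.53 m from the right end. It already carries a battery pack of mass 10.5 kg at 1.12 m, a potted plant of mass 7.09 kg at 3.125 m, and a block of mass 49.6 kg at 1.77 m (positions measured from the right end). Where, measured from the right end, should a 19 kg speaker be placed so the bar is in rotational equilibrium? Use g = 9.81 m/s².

x ≈ 0.535 m from the right end

About the fulcrum (at 1.53 m from the right end):
Battery pack: 10.5 × 9.81 = 103 N down at 1.12 m → arm 0.41 m, τ = 103 × 0.41 = 42.23 N·m clockwise.
Potted plant: 7.09 × 9.81 = 69.55 N down at 3.125 m → arm 1.595 m, τ = 69.55 × 1.595 = 110.9 N·m counterclockwise.
Block: 49.6 × 9.81 = 486.6 N down at 1.77 m → arm 0.24 m, τ = 486.6 × 0.24 = 116.8 N·m counterclockwise.
Net moment of existing loads = 185.5 N·m counterclockwise.
The speaker weighs 19 × 9.81 = 186.4 N and must supply an equal clockwise moment, so its lever arm about the fulcrum is 185.5 / 186.4 = 0.995 m.
That puts it at 1.53 − 0.995 = 0.535 m from the right end.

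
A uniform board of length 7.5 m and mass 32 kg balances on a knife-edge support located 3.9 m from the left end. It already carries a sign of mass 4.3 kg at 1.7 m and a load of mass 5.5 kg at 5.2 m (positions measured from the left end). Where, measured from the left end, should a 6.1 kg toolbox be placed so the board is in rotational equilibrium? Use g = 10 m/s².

Take moments about the knife-edge support (at 3.9 m from the left end).
Beam weight: 32 × 10 = 320 N down at 3.75 m → arm 0.15 m, τ = 320 × 0.15 = 48 N·m counterclockwise.
Sign: 4.3 × 10 = 43 N down at 1.7 m → arm 2.2 m, τ = 43 × 2.2 = 94.6 N·m counterclockwise.
Load: 5.5 × 10 = 55 N down at 5.2 m → arm 1.3 m, τ = 55 × 1.3 = 71.5 N·m clockwise.
Net moment of existing loads = 71.1 N·m counterclockwise.
The toolbox weighs 6.1 × 10 = 61 N and must supply an equal clockwise moment, so its lever arm about the knife-edge support is 71.1 / 61 = 1.17 m.
That puts it at 3.9 + 1.17 = 5.07 m from the left end.

x ≈ 5.07 m from the left end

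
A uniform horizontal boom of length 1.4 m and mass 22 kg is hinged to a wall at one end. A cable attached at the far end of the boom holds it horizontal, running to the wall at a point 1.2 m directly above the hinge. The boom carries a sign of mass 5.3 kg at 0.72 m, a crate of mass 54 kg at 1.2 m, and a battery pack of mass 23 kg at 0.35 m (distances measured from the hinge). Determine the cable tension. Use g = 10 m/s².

About the hinge:
Beam weight: 22 × 10 = 220 N down at 0.7 m → arm 0.7 m, τ = 220 × 0.7 = 154 N·m clockwise.
Sign: 5.3 × 10 = 53 N down at 0.72 m → arm 0.72 m, τ = 53 × 0.72 = 38.16 N·m clockwise.
Crate: 54 × 10 = 540 N down at 1.2 m → arm 1.2 m, τ = 540 × 1.2 = 648 N·m clockwise.
Battery pack: 23 × 10 = 230 N down at 0.35 m → arm 0.35 m, τ = 230 × 0.35 = 80.5 N·m clockwise.
Total clockwise load moment = 920.7 N·m.
The cable tension T acts at 1.4 m; only its component perpendicular to the boom, T sinθ, produces torque. sinθ = h/√(h²+d²) = 1.2/√(1.2²+1.4²) = 0.6508.
Στ = 0 ⇒ T × 1.4 × 0.6508 = 920.7 ⇒ T = 920.7 / 0.9111 = 1010 N.

T ≈ 1010 N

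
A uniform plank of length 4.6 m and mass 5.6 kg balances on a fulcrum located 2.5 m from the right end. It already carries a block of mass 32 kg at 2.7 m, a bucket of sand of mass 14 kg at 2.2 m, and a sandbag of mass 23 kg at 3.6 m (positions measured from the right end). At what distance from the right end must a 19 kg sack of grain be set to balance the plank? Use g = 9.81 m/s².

x ≈ 1.11 m from the right end

Choose the fulcrum (at 2.5 m from the right end) as the axis so the support reaction has zero arm there.
Beam weight: 5.6 × 9.81 = 54.94 N down at 2.3 m → arm 0.2 m, τ = 54.94 × 0.2 = 10.99 N·m clockwise.
Block: 32 × 9.81 = 313.9 N down at 2.7 m → arm 0.2 m, τ = 313.9 × 0.2 = 62.78 N·m counterclockwise.
Bucket of sand: 14 × 9.81 = 137.3 N down at 2.2 m → arm 0.3 m, τ = 137.3 × 0.3 = 41.19 N·m clockwise.
Sandbag: 23 × 9.81 = 225.6 N down at 3.6 m → arm 1.1 m, τ = 225.6 × 1.1 = 248.2 N·m counterclockwise.
Net moment of existing loads = 258.8 N·m counterclockwise.
The sack of grain weighs 19 × 9.81 = 186.4 N and must supply an equal clockwise moment, so its lever arm about the fulcrum is 258.8 / 186.4 = 1.39 m.
That puts it at 2.5 − 1.39 = 1.11 m from the right end.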